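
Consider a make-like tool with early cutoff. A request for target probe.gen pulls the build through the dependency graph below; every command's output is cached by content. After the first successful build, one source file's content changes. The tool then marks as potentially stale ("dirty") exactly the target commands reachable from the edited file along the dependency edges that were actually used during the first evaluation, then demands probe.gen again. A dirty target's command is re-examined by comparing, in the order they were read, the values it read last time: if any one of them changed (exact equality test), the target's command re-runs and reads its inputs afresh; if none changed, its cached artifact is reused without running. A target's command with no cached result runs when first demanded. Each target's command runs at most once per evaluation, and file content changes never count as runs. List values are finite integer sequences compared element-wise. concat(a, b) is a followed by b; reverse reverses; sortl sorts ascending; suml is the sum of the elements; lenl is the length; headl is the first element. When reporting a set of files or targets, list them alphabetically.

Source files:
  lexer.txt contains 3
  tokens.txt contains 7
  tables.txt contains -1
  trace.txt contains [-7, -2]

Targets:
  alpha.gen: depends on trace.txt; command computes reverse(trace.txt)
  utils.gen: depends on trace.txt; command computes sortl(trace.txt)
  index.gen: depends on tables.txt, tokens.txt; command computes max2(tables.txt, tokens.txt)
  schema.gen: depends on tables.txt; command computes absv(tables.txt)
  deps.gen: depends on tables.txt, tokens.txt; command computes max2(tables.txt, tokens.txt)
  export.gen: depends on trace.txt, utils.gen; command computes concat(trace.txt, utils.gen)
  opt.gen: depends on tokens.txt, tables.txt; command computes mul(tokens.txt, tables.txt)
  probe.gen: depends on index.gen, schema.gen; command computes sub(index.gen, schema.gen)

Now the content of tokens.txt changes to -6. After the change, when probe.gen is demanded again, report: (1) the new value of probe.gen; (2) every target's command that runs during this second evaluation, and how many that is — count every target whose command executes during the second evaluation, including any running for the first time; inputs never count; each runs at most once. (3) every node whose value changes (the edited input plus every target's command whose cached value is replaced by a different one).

Demanding probe.gen again yields -2.
2 target commands run: index.gen, probe.gen.
The nodes whose values change: index.gen, probe.gen, tokens.txt.

First demand of the output computes:
  index.gen = max2(-1, 7) = 7
  schema.gen = absv(-1) = 1
  probe.gen = sub(7, 1) = 6

After the edit, cleaning proceeds:
  index.gen: a read changed (tokens.txt 7->-6) — executes, giving -1.
  probe.gen: a read changed (index.gen 7->-1) — executes, giving -2.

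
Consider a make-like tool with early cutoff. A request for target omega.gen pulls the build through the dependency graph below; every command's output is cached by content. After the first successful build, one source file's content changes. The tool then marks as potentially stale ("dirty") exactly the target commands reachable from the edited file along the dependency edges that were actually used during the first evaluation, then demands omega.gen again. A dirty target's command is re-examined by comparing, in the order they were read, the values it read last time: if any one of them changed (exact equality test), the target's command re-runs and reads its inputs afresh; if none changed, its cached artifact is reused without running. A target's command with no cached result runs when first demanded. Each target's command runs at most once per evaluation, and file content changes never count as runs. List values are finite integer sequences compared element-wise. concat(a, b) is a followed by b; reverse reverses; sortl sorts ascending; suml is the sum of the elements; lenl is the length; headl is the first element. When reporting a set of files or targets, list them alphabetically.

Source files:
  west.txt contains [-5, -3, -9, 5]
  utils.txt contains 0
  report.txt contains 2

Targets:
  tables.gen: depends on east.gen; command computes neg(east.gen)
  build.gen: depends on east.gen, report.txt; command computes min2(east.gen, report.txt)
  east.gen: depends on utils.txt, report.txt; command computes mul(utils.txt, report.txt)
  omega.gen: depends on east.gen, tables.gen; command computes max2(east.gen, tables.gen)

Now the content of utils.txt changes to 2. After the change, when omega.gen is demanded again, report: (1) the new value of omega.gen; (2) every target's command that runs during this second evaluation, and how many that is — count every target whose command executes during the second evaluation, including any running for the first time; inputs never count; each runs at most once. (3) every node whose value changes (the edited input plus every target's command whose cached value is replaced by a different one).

Demanding omega.gen again yields 4.
3 target commands run: east.gen, omega.gen, tables.gen.
The nodes whose values change: east.gen, omega.gen, tables.gen, utils.txt.

First demand of the output computes:
  east.gen = mul(0, 2) = 0
  tables.gen = neg(0) = 0
  omega.gen = max2(0, 0) = 0

After the edit, cleaning proceeds:
  east.gen: a read changed (utils.txt 0->2) — executes, giving 4.
  tables.gen: a read changed (east.gen 0->4) — executes, giving -4.
  omega.gen: a read changed (east.gen 0->4; tables.gen 0->-4) — executes, giving 4.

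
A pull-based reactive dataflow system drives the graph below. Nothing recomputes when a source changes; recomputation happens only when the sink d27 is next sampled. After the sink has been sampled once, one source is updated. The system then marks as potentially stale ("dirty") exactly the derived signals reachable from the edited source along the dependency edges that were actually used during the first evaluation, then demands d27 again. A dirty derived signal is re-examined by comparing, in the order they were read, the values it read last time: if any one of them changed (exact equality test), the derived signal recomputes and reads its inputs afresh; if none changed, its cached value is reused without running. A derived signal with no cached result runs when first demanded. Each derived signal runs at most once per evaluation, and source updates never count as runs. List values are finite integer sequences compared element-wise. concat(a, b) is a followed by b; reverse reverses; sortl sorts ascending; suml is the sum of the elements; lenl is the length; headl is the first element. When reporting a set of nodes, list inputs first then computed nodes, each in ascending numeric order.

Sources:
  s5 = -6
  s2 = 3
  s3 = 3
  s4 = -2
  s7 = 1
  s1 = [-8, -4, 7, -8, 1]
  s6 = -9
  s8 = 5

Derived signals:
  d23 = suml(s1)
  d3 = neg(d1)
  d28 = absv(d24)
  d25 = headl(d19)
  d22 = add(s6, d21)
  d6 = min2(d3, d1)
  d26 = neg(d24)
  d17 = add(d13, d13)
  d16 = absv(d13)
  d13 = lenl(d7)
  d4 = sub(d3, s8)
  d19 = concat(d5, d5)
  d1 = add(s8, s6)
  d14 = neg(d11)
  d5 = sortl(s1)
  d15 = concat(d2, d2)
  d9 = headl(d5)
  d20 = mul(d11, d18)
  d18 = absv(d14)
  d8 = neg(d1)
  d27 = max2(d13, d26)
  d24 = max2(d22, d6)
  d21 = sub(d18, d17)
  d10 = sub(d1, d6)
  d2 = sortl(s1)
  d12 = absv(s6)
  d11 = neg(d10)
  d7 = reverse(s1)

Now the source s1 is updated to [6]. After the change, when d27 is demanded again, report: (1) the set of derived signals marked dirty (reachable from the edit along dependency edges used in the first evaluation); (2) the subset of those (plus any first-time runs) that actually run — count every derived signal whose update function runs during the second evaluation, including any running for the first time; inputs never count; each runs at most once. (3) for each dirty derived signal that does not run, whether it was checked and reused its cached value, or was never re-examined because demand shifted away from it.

First evaluation (everything demanded from the output):
  d1 = add(5, -9) = -4
  d3 = neg(-4) = 4
  d6 = min2(4, -4) = -4
  d7 = reverse([-8, -4, 7, -8, 1]) = [1, -8, 7, -4, -8]
  d10 = sub(-4, -4) = 0
  d11 = neg(0) = 0
  d13 = lenl([1, -8, 7, -4, -8]) = 5
  d14 = neg(0) = 0
  d17 = add(5, 5) = 10
  d18 = absv(0) = 0
  d21 = sub(0, 10) = -10
  d22 = add(-9, -10) = -19
  d24 = max2(-19, -4) = -4
  d26 = neg(-4) = 4
  d27 = max2(5, 4) = 5

Propagation after the edit:
  d7: runs — s1 [-8, -4, 7, -8, 1]->[6]; result [6].
  d13: runs — d7 [1, -8, 7, -4, -8]->[6]; result 1.
  d17: runs — d13 5->1; d13 5->1; result 2.
  d21: runs — d17 10->2; result -2.
  d22: runs — d21 -10->-2; result -11.
  d24: runs — d22 -19->-11; result -4 (same value as before).
  d26: checked — values it read are unchanged (d24 unchanged); reused cached 4 without running.
  d27: runs — d13 5->1; result 4.

Key observation: the cutoff stops propagation at d26 — its inputs' values are unchanged, so it reuses its cache.

Marked dirty: d7, d13, d17, d21, d22, d24, d26, d27.
Derived signals that run: d7, d13, d17, d21, d22, d24, d27 — 7 in total.
Checked but reused from cache: d26.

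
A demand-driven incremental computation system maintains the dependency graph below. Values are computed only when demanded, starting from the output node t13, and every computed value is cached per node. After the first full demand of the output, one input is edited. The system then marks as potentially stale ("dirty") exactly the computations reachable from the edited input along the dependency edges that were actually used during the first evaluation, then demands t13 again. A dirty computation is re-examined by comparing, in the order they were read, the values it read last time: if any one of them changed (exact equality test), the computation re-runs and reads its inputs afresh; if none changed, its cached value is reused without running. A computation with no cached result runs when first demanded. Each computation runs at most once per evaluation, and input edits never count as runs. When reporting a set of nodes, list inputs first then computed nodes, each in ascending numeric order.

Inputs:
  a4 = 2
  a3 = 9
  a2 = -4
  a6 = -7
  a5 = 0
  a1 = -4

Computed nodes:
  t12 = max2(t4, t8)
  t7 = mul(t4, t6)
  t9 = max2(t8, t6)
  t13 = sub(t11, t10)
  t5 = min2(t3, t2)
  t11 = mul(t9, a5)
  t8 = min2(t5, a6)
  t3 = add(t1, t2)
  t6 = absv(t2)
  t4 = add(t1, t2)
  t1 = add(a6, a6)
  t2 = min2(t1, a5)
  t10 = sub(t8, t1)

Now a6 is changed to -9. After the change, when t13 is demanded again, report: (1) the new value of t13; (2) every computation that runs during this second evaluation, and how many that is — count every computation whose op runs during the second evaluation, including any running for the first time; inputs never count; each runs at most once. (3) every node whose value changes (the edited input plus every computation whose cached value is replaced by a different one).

First evaluation (everything demanded from the output):
  t1 = add(-7, -7) = -14
  t2 = min2(-14, 0) = -14
  t3 = add(-14, -14) = -28
  t5 = min2(-28, -14) = -28
  t6 = absv(-14) = 14
  t8 = min2(-28, -7) = -28
  t9 = max2(-28, 14) = 14
  t10 = sub(-28, -14) = -14
  t11 = mul(14, 0) = 0
  t13 = sub(0, -14) = 14

Propagation after the edit:
  t1: runs — a6 -7->-9; a6 -7->-9; result -18.
  t2: runs — t1 -14->-18; result -18.
  t3: runs — t1 -14->-18; t2 -14->-18; result -36.
  t5: runs — t3 -28->-36; t2 -14->-18; result -36.
  t6: runs — t2 -14->-18; result 18.
  t8: runs — t5 -28->-36; a6 -7->-9; result -36.
  t9: runs — t8 -28->-36; t6 14->18; result 18.
  t10: runs — t8 -28->-36; t1 -14->-18; result -18.
  t11: runs — t9 14->18; result 0 (same value as before).
  t13: runs — t10 -14->-18; result 18.

New value of t13: 18.
Computations that run: t1, t2, t3, t5, t6, t8, t9, t10, t11, t13 — 10 in total.
Values that change: a6, t1, t2, t3, t5, t6, t8, t9, t10, t13.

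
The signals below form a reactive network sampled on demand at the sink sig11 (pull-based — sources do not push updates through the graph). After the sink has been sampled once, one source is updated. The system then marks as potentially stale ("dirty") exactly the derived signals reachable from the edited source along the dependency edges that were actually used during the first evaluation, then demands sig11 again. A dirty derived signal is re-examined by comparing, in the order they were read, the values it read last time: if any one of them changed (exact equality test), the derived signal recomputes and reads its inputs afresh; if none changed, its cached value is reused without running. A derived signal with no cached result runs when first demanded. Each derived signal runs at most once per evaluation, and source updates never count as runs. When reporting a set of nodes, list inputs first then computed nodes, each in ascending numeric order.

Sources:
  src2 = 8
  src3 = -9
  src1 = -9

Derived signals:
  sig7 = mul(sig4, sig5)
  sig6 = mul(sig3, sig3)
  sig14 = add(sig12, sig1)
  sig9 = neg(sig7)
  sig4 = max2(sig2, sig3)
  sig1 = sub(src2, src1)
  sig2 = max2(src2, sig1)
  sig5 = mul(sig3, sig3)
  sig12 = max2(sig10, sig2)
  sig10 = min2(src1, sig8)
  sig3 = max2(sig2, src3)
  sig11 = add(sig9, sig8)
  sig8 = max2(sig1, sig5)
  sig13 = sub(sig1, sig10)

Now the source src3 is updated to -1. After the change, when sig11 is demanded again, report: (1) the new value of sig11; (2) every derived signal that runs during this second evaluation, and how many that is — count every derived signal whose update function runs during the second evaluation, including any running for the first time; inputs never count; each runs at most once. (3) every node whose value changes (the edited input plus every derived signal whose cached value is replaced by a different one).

sig11 now evaluates to -4624.
Run set: sig3 (1 run).
Changed values: src3.
The important point: sig3 recomputes to an identical value, and the output ends up unchanged.

Initial pass — values computed on the first demand:
  sig1 = sub(8, -9) = 17
  sig2 = max2(8, 17) = 17
  sig3 = max2(17, -9) = 17
  sig4 = max2(17, 17) = 17
  sig5 = mul(17, 17) = 289
  sig7 = mul(17, 289) = 4913
  sig8 = max2(17, 289) = 289
  sig9 = neg(4913) = -4913
  sig11 = add(-4913, 289) = -4624

Second demand — change propagation:
  sig3: re-runs because src3 -9->-1; new result 17 (unchanged).
  sig4: re-examined; everything it read last time is the same (sig2 unchanged, sig3 unchanged) — cache 17 kept, no run.
  sig5: re-examined; everything it read last time is the same (sig3 unchanged, sig3 unchanged) — cache 289 kept, no run.
  sig7: re-examined; everything it read last time is the same (sig4 unchanged, sig5 unchanged) — cache 4913 kept, no run.
  sig8: re-examined; everything it read last time is the same (sig1 unchanged, sig5 unchanged) — cache 289 kept, no run.
  sig9: re-examined; everything it read last time is the same (sig7 unchanged) — cache -4913 kept, no run.
  sig11: re-examined; everything it read last time is the same (sig9 unchanged, sig8 unchanged) — cache -4624 kept, no run.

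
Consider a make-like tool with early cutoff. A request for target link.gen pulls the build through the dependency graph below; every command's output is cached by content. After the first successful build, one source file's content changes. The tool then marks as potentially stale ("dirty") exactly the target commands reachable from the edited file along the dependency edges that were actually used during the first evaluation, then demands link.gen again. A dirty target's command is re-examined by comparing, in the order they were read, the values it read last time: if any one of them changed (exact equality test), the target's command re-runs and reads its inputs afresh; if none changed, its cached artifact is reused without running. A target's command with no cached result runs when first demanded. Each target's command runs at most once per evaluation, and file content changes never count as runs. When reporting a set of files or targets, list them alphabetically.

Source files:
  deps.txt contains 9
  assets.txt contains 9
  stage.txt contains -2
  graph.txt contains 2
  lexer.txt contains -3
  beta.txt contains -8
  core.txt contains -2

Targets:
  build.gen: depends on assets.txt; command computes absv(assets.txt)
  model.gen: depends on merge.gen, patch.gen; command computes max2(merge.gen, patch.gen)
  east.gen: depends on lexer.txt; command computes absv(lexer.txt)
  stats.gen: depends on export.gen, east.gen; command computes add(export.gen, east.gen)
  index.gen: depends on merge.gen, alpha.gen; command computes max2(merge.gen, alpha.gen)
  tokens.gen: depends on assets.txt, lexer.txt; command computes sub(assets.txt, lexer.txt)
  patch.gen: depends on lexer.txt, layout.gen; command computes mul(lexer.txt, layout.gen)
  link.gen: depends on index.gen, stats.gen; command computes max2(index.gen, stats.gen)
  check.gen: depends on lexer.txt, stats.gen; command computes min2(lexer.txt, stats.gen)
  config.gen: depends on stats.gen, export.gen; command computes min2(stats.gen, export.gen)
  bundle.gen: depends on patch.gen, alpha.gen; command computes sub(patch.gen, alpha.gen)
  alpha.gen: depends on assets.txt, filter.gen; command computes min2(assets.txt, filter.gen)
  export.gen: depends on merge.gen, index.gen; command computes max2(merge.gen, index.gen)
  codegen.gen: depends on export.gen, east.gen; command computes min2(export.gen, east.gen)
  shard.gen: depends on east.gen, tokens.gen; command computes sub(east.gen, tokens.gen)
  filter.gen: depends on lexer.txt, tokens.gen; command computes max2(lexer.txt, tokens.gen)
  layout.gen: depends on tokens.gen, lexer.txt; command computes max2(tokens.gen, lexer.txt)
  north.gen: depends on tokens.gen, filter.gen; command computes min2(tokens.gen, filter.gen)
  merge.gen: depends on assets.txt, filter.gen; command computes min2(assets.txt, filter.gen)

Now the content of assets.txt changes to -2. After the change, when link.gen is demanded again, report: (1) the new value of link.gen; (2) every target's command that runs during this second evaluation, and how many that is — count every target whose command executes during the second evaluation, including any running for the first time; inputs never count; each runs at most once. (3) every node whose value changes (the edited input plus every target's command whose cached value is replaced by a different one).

First demand of the output computes:
  east.gen = absv(-3) = 3
  tokens.gen = sub(9, -3) = 12
  filter.gen = max2(-3, 12) = 12
  alpha.gen = min2(9, 12) = 9
  merge.gen = min2(9, 12) = 9
  index.gen = max2(9, 9) = 9
  export.gen = max2(9, 9) = 9
  stats.gen = add(9, 3) = 12
  link.gen = max2(9, 12) = 12

After the edit, cleaning proceeds:
  tokens.gen: a read changed (assets.txt 9->-2) — executes, giving 1.
  filter.gen: a read changed (tokens.gen 12->1) — executes, giving 1.
  alpha.gen: a read changed (assets.txt 9->-2; filter.gen 12->1) — executes, giving -2.
  merge.gen: a read changed (assets.txt 9->-2; filter.gen 12->1) — executes, giving -2.
  index.gen: a read changed (merge.gen 9->-2; alpha.gen 9->-2) — executes, giving -2.
  export.gen: a read changed (merge.gen 9->-2; index.gen 9->-2) — executes, giving -2.
  stats.gen: a read changed (export.gen 9->-2) — executes, giving 1.
  link.gen: a read changed (index.gen 9->-2; stats.gen 12->1) — executes, giving 1.

Demanding link.gen again yields 1.
8 target commands run: alpha.gen, export.gen, filter.gen, index.gen, link.gen, merge.gen, stats.gen, tokens.gen.
The nodes whose values change: alpha.gen, assets.txt, export.gen, filter.gen, index.gen, link.gen, merge.gen, stats.gen, tokens.gen.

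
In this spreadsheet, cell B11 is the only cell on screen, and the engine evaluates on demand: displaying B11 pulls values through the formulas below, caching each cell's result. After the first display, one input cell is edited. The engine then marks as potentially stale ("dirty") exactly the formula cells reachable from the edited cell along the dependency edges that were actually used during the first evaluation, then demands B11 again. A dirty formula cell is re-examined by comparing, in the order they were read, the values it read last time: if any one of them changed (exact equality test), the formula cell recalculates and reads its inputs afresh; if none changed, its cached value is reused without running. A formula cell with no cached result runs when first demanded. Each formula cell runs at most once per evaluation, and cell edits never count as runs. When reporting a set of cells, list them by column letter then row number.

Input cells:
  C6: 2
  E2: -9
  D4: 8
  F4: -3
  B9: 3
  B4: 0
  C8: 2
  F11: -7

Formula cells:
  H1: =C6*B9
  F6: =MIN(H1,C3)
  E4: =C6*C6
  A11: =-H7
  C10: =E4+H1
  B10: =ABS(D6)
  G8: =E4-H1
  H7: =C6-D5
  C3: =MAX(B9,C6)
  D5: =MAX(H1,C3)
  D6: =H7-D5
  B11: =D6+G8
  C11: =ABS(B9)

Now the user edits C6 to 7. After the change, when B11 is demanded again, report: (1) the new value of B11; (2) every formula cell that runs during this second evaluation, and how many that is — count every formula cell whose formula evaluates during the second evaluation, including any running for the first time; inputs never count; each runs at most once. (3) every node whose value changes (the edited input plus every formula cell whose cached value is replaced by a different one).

B11 now evaluates to -7.
Run set: B11, C3, D5, D6, E4, G8, H1, H7 (8 run).
Changed values: B11, C3, C6, D5, D6, E4, G8, H1, H7.

Initial pass — values computed on the first demand:
  C3 = MAX(3, 2) = 3
  E4 = 2 * 2 = 4
  H1 = 2 * 3 = 6
  D5 = MAX(6, 3) = 6
  G8 = 4 - 6 = -2
  H7 = 2 - 6 = -4
  D6 = -4 - 6 = -10
  B11 = -10 + -2 = -12

Second demand — change propagation:
  C3: re-runs because C6 2->7; new result 7.
  E4: re-runs because C6 2->7; C6 2->7; new result 49.
  H1: re-runs because C6 2->7; new result 21.
  D5: re-runs because H1 6->21; C3 3->7; new result 21.
  G8: re-runs because E4 4->49; H1 6->21; new result 28.
  H7: re-runs because C6 2->7; D5 6->21; new result -14.
  D6: re-runs because H7 -4->-14; D5 6->21; new result -35.
  B11: re-runs because D6 -10->-35; G8 -2->28; new result -7.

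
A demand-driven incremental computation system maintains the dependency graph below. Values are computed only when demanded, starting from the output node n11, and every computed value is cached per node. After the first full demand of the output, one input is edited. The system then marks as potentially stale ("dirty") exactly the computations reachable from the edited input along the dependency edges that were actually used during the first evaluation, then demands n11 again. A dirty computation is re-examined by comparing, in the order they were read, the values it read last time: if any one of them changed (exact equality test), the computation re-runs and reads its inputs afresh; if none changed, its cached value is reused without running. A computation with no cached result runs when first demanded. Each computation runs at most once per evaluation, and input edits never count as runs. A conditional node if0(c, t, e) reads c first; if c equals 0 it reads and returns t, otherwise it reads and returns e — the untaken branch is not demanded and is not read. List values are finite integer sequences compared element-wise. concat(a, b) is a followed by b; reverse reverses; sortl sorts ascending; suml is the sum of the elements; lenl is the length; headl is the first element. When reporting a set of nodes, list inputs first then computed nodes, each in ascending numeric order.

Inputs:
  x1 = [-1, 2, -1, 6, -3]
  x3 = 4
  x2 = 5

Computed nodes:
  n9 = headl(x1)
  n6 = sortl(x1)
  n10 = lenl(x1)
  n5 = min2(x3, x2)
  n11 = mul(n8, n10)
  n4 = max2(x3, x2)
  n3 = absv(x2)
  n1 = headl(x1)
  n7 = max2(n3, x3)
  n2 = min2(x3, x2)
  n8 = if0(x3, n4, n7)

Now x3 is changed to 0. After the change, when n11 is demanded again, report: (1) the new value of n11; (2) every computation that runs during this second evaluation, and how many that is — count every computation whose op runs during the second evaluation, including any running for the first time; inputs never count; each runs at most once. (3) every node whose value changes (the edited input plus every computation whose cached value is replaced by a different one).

First evaluation (everything demanded from the output):
  n3 = absv(5) = 5
  n7 = max2(5, 4) = 5
  n8 = if0(x3=4 -> else branch n7) = 5
  n10 = lenl([-1, 2, -1, 6, -3]) = 5
  n11 = mul(5, 5) = 25

Propagation after the edit:
  n4: demanded for the first time — runs, produces 5.
  n7: marked dirty but never re-examined — demand shifted away from it.
  n8: runs — x3 4->0; result 5 (same value as before).
  n11: checked — values it read are unchanged (n8 unchanged, n10 unchanged); reused cached 25 without running.

Key observation: a condition flipped, so demand moved to the other branch — n7 is never re-examined.

New value of n11: 25.
Computations that run: n4, n8 — 2 in total.
Values that change: x3.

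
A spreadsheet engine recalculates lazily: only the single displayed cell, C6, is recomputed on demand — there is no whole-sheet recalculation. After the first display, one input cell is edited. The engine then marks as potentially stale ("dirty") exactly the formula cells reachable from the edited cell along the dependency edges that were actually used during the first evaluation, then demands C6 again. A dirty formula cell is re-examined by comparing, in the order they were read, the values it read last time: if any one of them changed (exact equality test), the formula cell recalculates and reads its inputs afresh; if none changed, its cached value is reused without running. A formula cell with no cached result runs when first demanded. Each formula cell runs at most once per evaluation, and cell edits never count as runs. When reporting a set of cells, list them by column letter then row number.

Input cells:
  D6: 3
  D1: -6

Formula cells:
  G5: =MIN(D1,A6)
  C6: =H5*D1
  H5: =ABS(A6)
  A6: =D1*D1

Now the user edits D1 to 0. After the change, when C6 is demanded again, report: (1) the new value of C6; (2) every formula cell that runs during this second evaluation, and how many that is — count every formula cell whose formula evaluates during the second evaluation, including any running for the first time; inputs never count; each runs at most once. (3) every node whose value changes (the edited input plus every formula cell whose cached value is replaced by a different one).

New value of C6: 0.
Formula cells that run: A6, C6, H5 — 3 in total.
Values that change: A6, C6, D1, H5.

First evaluation (everything demanded from the output):
  A6 = -6 * -6 = 36
  H5 = ABS(36) = 36
  C6 = 36 * -6 = -216

Propagation after the edit:
  A6: runs — D1 -6->0; D1 -6->0; result 0.
  H5: runs — A6 36->0; result 0.
  C6: runs — H5 36->0; D1 -6->0; result 0.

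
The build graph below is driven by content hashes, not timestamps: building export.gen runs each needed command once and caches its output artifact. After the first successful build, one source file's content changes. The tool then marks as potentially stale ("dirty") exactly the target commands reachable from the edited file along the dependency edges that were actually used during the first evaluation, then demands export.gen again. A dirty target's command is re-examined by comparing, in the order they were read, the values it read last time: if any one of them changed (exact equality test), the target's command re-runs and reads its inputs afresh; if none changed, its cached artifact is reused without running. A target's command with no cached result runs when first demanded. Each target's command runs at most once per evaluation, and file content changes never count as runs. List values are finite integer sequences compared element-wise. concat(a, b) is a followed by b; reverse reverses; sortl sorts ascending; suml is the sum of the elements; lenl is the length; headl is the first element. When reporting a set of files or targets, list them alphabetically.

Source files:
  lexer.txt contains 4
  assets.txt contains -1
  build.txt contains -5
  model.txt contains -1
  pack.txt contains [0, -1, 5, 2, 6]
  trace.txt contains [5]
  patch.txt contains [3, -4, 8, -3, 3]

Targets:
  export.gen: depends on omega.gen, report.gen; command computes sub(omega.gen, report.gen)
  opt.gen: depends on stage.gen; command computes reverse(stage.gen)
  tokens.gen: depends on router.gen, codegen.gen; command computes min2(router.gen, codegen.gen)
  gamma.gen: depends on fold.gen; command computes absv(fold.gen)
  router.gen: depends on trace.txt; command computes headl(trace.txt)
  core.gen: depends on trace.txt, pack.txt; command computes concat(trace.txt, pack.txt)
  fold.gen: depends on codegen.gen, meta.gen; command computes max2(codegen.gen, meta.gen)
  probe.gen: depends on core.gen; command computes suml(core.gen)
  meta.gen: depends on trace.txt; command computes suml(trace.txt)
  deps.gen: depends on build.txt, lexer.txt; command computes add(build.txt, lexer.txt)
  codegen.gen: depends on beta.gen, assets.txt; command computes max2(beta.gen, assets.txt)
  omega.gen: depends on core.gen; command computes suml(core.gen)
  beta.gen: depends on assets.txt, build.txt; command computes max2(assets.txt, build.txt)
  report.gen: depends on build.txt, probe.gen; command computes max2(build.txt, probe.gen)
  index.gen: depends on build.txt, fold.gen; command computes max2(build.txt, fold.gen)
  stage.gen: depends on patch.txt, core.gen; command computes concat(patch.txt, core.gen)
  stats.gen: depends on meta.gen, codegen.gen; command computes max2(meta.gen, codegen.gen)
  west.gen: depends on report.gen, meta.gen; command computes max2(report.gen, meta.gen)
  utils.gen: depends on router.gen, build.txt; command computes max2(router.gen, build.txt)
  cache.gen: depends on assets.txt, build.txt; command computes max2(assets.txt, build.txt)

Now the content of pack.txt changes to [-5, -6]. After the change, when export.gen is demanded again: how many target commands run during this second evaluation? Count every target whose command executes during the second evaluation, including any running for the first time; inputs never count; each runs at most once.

Initial pass — values computed on the first demand:
  core.gen = concat([5], [0, -1, 5, 2, 6]) = [5, 0, -1, 5, 2, 6]
  omega.gen = suml([5, 0, -1, 5, 2, 6]) = 17
  probe.gen = suml([5, 0, -1, 5, 2, 6]) = 17
  report.gen = max2(-5, 17) = 17
  export.gen = sub(17, 17) = 0

Second demand — change propagation:
  core.gen: re-runs because pack.txt [0, -1, 5, 2, 6]->[-5, -6]; new result [5, -5, -6].
  omega.gen: re-runs because core.gen [5, 0, -1, 5, 2, 6]->[5, -5, -6]; new result -6.
  probe.gen: re-runs because core.gen [5, 0, -1, 5, 2, 6]->[5, -5, -6]; new result -6.
  report.gen: re-runs because probe.gen 17->-6; new result -5.
  export.gen: re-runs because omega.gen 17->-6; report.gen 17->-5; new result -1.

Run set: core.gen, export.gen, omega.gen, probe.gen, report.gen (5 run).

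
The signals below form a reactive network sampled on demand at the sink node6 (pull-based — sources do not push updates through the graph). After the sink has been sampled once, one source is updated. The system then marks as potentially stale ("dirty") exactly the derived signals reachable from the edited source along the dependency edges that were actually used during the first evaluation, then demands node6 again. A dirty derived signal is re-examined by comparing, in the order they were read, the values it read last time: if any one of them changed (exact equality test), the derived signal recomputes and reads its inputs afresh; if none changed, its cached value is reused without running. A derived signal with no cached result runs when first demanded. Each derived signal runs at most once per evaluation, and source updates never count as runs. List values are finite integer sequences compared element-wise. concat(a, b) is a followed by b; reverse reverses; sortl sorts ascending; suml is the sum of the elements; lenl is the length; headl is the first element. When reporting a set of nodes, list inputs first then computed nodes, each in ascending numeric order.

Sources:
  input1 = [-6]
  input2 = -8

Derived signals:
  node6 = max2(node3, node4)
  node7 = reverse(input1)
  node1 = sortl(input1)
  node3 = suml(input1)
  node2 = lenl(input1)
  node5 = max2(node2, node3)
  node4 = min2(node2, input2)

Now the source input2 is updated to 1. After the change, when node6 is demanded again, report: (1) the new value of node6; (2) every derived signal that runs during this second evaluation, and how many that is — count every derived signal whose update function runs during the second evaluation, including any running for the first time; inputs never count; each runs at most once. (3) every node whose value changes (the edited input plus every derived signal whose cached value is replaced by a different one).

Initial pass — values computed on the first demand:
  node2 = lenl([-6]) = 1
  node3 = suml([-6]) = -6
  node4 = min2(1, -8) = -8
  node6 = max2(-6, -8) = -6

Second demand — change propagation:
  node4: re-runs because input2 -8->1; new result 1.
  node6: re-runs because node4 -8->1; new result 1.

node6 now evaluates to 1.
Run set: node4, node6 (2 run).
Changed values: input2, node4, node6.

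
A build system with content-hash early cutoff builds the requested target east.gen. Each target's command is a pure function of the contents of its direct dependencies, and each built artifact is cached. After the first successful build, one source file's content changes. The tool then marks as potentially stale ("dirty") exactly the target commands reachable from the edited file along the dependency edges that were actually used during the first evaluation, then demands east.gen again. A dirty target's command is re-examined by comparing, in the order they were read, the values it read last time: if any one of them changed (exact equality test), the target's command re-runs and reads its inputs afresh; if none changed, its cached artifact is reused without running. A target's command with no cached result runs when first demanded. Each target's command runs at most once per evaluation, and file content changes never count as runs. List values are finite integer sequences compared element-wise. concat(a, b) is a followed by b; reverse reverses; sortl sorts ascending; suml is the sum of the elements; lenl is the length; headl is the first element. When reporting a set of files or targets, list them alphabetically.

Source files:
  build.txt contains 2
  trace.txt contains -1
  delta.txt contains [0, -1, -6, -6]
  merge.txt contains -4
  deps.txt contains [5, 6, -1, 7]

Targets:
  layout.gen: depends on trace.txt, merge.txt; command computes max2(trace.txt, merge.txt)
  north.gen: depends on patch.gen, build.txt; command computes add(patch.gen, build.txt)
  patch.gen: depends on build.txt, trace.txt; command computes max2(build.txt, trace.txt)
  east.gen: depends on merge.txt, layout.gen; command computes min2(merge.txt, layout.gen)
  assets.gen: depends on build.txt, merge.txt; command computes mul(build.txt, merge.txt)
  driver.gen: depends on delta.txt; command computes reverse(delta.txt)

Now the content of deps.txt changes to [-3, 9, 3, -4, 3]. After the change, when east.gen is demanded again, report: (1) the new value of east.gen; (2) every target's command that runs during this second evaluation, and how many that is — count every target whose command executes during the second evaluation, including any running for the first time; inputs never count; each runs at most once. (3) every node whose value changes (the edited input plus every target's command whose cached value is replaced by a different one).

New value of east.gen: -4.
Target commands that run: none — 0 in total.
Values that change: deps.txt.
Key observation: deps.txt is never demanded by the output, so the edit triggers no recomputation at all.

First evaluation (everything demanded from the output):
  layout.gen = max2(-1, -4) = -1
  east.gen = min2(-4, -1) = -4

Propagation after the edit:
  deps.txt feeds no computation that the output demands — nothing is marked dirty and nothing runs.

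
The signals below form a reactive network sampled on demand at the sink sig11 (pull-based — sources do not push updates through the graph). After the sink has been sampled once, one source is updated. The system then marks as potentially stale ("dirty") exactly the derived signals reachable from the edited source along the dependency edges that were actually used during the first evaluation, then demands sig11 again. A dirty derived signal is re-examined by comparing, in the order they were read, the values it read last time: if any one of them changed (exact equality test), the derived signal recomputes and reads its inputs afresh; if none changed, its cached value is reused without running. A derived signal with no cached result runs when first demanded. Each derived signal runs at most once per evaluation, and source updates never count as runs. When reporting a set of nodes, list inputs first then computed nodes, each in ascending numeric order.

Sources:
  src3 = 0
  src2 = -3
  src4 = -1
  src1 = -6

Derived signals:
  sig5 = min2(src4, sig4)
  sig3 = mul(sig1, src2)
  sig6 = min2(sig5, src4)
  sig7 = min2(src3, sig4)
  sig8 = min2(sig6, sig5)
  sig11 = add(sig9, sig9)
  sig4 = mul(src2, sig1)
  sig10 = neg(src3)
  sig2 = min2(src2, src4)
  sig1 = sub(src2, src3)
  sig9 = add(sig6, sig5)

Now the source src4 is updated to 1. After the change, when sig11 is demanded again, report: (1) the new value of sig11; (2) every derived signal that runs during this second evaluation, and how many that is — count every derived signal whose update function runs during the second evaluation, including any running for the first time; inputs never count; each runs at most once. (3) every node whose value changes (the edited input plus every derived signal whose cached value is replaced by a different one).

sig11 now evaluates to 4.
Run set: sig5, sig6, sig9, sig11 (4 run).
Changed values: src4, sig5, sig6, sig9, sig11.

Initial pass — values computed on the first demand:
  sig1 = sub(-3, 0) = -3
  sig4 = mul(-3, -3) = 9
  sig5 = min2(-1, 9) = -1
  sig6 = min2(-1, -1) = -1
  sig9 = add(-1, -1) = -2
  sig11 = add(-2, -2) = -4

Second demand — change propagation:
  sig5: re-runs because src4 -1->1; new result 1.
  sig6: re-runs because sig5 -1->1; src4 -1->1; new result 1.
  sig9: re-runs because sig6 -1->1; sig5 -1->1; new result 2.
  sig11: re-runs because sig9 -2->2; sig9 -2->2; new result 4.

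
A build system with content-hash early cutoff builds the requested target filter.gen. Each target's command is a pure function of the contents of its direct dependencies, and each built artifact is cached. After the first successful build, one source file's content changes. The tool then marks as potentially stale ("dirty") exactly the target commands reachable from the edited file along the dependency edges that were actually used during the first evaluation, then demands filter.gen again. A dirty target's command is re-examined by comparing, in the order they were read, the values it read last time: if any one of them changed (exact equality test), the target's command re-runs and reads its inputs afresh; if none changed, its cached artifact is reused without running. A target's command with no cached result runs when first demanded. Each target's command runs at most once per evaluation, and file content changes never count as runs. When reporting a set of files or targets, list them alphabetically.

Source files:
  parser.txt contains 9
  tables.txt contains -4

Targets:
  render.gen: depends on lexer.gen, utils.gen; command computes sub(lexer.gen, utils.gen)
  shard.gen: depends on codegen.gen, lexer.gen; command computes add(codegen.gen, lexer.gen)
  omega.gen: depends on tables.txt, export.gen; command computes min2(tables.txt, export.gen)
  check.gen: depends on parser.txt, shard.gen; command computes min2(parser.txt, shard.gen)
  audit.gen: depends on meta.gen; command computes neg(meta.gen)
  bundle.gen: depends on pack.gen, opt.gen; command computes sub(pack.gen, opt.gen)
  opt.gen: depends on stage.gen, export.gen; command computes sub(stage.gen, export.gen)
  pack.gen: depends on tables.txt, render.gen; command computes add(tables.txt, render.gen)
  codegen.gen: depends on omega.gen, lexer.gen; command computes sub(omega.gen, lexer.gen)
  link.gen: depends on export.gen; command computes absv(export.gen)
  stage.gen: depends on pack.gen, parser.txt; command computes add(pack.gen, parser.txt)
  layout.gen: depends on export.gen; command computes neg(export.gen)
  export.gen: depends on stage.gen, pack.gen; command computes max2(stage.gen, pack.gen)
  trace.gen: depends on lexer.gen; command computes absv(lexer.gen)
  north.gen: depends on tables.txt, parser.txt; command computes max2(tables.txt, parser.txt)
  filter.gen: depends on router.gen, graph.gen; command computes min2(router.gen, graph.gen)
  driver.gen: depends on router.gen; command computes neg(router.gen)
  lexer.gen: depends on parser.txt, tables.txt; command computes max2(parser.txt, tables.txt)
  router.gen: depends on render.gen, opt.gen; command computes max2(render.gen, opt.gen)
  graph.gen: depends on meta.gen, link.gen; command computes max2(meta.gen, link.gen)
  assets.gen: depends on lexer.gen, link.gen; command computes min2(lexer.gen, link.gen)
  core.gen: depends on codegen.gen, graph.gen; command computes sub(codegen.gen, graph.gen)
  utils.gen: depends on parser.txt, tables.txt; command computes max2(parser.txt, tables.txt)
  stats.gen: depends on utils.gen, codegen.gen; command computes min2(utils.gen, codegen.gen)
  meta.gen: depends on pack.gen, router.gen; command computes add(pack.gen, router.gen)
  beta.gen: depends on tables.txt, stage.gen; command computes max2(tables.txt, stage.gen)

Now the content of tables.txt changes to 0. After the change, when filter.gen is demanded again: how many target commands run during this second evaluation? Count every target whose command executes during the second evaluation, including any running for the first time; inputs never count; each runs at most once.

First evaluation (everything demanded from the output):
  lexer.gen = max2(9, -4) = 9
  utils.gen = max2(9, -4) = 9
  render.gen = sub(9, 9) = 0
  pack.gen = add(-4, 0) = -4
  stage.gen = add(-4, 9) = 5
  export.gen = max2(5, -4) = 5
  link.gen = absv(5) = 5
  opt.gen = sub(5, 5) = 0
  router.gen = max2(0, 0) = 0
  meta.gen = add(-4, 0) = -4
  graph.gen = max2(-4, 5) = 5
  filter.gen = min2(0, 5) = 0

Propagation after the edit:
  lexer.gen: runs — tables.txt -4->0; result 9 (same value as before).
  utils.gen: runs — tables.txt -4->0; result 9 (same value as before).
  render.gen: checked — values it read are unchanged (lexer.gen unchanged, utils.gen unchanged); reused cached 0 without running.
  pack.gen: runs — tables.txt -4->0; result 0.
  stage.gen: runs — pack.gen -4->0; result 9.
  export.gen: runs — stage.gen 5->9; pack.gen -4->0; result 9.
  link.gen: runs — export.gen 5->9; result 9.
  opt.gen: runs — stage.gen 5->9; export.gen 5->9; result 0 (same value as before).
  router.gen: checked — values it read are unchanged (render.gen unchanged, opt.gen unchanged); reused cached 0 without running.
  meta.gen: runs — pack.gen -4->0; result 0.
  graph.gen: runs — meta.gen -4->0; link.gen 5->9; result 9.
  filter.gen: runs — graph.gen 5->9; result 0 (same value as before).

Key observation: the cutoff stops propagation at render.gen — its inputs' values are unchanged, so it reuses its cache.

Target commands that run: export.gen, filter.gen, graph.gen, lexer.gen, link.gen, meta.gen, opt.gen, pack.gen, stage.gen, utils.gen — 10 in total.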